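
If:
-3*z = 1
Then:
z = -1/3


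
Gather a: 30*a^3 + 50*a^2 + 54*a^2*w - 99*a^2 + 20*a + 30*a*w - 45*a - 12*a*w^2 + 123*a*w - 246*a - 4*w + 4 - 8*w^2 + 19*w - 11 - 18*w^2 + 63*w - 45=30*a^3 + a^2*(54*w - 49) + a*(-12*w^2 + 153*w - 271) - 26*w^2 + 78*w - 52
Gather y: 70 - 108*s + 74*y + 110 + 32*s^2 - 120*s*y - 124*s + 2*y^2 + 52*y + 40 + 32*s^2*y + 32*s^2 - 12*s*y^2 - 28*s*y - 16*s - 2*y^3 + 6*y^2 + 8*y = 64*s^2 - 248*s - 2*y^3 + y^2*(8 - 12*s) + y*(32*s^2 - 148*s + 134) + 220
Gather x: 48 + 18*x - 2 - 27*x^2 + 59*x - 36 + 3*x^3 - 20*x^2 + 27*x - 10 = 3*x^3 - 47*x^2 + 104*x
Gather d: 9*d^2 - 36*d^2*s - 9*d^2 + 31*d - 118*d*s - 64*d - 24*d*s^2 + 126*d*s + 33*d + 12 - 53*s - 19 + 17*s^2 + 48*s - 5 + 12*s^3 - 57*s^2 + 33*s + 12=-36*d^2*s + d*(-24*s^2 + 8*s) + 12*s^3 - 40*s^2 + 28*s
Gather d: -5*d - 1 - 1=-5*d - 2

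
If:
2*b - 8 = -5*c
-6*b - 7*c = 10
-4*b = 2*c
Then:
No Solution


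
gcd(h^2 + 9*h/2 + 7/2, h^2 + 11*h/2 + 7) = h + 7/2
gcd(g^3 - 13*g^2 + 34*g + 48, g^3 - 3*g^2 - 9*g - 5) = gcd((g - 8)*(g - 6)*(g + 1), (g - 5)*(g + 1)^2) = g + 1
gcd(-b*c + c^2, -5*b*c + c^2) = c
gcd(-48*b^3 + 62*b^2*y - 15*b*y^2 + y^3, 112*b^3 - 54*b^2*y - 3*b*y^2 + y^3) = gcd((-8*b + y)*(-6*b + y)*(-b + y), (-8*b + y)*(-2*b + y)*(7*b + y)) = -8*b + y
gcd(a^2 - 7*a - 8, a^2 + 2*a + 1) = a + 1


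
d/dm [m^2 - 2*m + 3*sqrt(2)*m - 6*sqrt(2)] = 2*m - 2 + 3*sqrt(2)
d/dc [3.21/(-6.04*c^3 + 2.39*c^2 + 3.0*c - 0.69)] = (58.1652*c^2 - 15.3438*c - 9.63)/(6.04*c^3 - 2.39*c^2 - 3.0*c + 0.69)^2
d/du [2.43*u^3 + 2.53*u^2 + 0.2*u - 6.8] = 7.29*u^2 + 5.06*u + 0.2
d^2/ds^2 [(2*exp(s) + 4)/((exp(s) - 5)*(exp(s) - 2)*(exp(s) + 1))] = 8*(exp(6*s) - 27*exp(4*s) + 47*exp(3*s) + 18*exp(2*s) + 117*exp(s) + 10)*exp(s)/(exp(9*s) - 18*exp(8*s) + 117*exp(7*s) - 294*exp(6*s) - 9*exp(5*s) + 1098*exp(4*s) - 753*exp(3*s) - 1530*exp(2*s) + 900*exp(s) + 1000)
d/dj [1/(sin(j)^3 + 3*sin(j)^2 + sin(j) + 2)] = (-6*sin(j) + 3*cos(j)^2 - 4)*cos(j)/(sin(j)^3 + 3*sin(j)^2 + sin(j) + 2)^2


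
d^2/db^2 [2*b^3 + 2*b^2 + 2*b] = 12*b + 4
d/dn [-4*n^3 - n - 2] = -12*n^2 - 1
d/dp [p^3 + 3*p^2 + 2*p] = 3*p^2 + 6*p + 2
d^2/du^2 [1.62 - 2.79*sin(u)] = 2.79*sin(u)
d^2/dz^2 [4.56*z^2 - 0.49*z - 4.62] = 9.12000000000000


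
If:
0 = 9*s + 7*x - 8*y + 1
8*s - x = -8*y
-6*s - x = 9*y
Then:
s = -17/433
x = -24/433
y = 14/433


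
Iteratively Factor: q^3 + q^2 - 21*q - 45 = (q + 3)*(q^2 - 2*q - 15) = (q - 5)*(q + 3)*(q + 3)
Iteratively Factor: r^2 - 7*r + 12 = (r - 3)*(r - 4)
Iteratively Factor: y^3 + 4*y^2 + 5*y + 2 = (y + 2)*(y^2 + 2*y + 1) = (y + 1)*(y + 2)*(y + 1)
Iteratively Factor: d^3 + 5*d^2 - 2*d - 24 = (d - 2)*(d^2 + 7*d + 12) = (d - 2)*(d + 4)*(d + 3)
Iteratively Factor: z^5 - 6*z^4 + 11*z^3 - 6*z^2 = (z - 3)*(z^4 - 3*z^3 + 2*z^2) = z*(z - 3)*(z^3 - 3*z^2 + 2*z) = z*(z - 3)*(z - 2)*(z^2 - z) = z^2*(z - 3)*(z - 2)*(z - 1)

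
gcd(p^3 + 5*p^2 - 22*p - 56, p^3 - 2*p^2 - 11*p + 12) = p - 4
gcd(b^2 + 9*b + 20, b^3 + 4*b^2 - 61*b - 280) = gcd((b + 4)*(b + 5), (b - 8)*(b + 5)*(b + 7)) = b + 5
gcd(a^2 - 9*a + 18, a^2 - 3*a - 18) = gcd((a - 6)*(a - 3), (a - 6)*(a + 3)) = a - 6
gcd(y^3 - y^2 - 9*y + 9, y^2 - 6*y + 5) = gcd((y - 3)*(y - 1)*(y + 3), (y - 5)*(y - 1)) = y - 1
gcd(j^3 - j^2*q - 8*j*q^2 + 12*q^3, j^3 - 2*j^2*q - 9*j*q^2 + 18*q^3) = -j^2 - j*q + 6*q^2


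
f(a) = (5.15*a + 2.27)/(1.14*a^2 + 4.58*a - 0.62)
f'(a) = (-2.28*a - 4.58)*(5.15*a + 2.27)/(1.14*a^2 + 4.58*a - 0.62)^2 + 5.15/(1.14*a^2 + 4.58*a - 0.62)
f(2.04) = 0.95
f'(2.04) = -0.27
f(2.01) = 0.96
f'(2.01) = -0.27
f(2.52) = 0.84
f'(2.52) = -0.19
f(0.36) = 3.51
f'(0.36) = -11.71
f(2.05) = 0.95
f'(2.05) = -0.27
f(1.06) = 1.40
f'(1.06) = -0.84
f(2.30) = 0.89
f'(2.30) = -0.22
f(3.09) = 0.74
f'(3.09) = -0.14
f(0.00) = -3.66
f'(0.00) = -35.35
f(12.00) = 0.29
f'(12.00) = -0.02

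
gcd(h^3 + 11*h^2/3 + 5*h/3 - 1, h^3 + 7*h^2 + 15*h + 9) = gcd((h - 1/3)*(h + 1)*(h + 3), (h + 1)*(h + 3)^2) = h^2 + 4*h + 3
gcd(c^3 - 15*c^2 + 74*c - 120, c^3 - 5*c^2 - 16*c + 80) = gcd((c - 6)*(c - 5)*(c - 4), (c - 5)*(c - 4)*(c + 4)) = c^2 - 9*c + 20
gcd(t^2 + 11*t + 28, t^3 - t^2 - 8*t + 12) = 1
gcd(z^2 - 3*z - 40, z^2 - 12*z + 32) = z - 8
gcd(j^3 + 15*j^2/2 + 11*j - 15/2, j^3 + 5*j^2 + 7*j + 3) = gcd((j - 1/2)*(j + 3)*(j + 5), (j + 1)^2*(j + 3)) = j + 3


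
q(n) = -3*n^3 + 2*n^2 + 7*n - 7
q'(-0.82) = -2.33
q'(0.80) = 4.44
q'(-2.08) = -40.26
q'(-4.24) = -171.76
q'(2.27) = -30.30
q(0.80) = -1.66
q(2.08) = -10.78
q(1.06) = -0.91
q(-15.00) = 10463.00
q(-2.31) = 24.48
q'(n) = -9*n^2 + 4*n + 7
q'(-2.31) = -50.26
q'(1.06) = 1.13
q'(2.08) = -23.62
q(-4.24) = 227.95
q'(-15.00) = -2078.00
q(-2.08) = 14.09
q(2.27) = -15.90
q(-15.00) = 10463.00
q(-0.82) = -9.74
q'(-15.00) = -2078.00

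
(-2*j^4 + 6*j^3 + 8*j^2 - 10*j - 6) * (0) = 0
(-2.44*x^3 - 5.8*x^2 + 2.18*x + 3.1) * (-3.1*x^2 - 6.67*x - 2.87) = 7.564*x^5 + 34.2548*x^4 + 38.9308*x^3 - 7.5046*x^2 - 26.9336*x - 8.897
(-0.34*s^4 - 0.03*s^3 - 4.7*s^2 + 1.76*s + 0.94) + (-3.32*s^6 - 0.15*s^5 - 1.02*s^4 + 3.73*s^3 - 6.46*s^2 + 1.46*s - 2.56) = -3.32*s^6 - 0.15*s^5 - 1.36*s^4 + 3.7*s^3 - 11.16*s^2 + 3.22*s - 1.62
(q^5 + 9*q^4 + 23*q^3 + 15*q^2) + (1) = q^5 + 9*q^4 + 23*q^3 + 15*q^2 + 1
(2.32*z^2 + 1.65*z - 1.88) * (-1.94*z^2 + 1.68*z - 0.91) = -4.5008*z^4 + 0.6966*z^3 + 4.308*z^2 - 4.6599*z + 1.7108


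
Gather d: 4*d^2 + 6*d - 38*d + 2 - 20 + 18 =4*d^2 - 32*d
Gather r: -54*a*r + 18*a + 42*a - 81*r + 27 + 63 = 60*a + r*(-54*a - 81) + 90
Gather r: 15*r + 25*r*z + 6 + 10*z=r*(25*z + 15) + 10*z + 6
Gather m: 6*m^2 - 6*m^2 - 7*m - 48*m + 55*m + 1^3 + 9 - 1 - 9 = 0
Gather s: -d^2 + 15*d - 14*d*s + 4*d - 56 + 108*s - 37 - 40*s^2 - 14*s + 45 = -d^2 + 19*d - 40*s^2 + s*(94 - 14*d) - 48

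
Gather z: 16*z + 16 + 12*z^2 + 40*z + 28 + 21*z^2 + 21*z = 33*z^2 + 77*z + 44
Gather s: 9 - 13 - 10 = -14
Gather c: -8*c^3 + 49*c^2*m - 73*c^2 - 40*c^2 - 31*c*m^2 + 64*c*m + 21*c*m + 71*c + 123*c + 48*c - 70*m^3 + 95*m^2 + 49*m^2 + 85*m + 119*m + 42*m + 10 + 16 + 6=-8*c^3 + c^2*(49*m - 113) + c*(-31*m^2 + 85*m + 242) - 70*m^3 + 144*m^2 + 246*m + 32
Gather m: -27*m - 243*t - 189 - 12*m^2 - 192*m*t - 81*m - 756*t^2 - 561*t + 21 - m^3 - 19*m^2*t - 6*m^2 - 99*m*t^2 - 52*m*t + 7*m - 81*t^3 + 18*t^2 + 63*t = -m^3 + m^2*(-19*t - 18) + m*(-99*t^2 - 244*t - 101) - 81*t^3 - 738*t^2 - 741*t - 168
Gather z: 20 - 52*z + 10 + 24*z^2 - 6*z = 24*z^2 - 58*z + 30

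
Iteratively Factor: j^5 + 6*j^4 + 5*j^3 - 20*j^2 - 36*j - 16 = (j - 2)*(j^4 + 8*j^3 + 21*j^2 + 22*j + 8) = (j - 2)*(j + 1)*(j^3 + 7*j^2 + 14*j + 8) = (j - 2)*(j + 1)*(j + 2)*(j^2 + 5*j + 4) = (j - 2)*(j + 1)^2*(j + 2)*(j + 4)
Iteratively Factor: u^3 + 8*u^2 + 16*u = (u + 4)*(u^2 + 4*u) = u*(u + 4)*(u + 4)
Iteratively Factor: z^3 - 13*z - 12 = (z + 1)*(z^2 - z - 12) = (z - 4)*(z + 1)*(z + 3)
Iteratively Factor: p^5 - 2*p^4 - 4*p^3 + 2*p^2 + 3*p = (p - 3)*(p^4 + p^3 - p^2 - p) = (p - 3)*(p - 1)*(p^3 + 2*p^2 + p) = (p - 3)*(p - 1)*(p + 1)*(p^2 + p) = p*(p - 3)*(p - 1)*(p + 1)*(p + 1)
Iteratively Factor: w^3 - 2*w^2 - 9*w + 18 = (w + 3)*(w^2 - 5*w + 6) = (w - 2)*(w + 3)*(w - 3)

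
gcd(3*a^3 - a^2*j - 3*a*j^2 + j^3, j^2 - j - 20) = 1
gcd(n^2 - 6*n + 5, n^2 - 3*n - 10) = n - 5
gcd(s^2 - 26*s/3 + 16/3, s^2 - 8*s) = s - 8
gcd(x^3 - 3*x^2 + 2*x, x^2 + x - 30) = 1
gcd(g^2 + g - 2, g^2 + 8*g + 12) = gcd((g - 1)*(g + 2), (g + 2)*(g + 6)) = g + 2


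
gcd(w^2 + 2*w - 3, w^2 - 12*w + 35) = 1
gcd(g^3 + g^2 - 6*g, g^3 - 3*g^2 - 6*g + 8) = 1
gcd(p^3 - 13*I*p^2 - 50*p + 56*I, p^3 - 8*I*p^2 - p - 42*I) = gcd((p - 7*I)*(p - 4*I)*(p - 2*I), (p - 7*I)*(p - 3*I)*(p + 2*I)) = p - 7*I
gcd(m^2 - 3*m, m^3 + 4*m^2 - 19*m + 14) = 1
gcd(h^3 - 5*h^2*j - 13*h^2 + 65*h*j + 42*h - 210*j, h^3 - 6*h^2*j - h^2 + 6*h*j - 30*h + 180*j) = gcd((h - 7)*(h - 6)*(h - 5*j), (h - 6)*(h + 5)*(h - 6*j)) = h - 6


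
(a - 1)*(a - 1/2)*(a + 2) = a^3 + a^2/2 - 5*a/2 + 1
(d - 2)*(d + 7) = d^2 + 5*d - 14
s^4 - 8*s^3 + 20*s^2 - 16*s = s*(s - 4)*(s - 2)^2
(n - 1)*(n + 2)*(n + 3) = n^3 + 4*n^2 + n - 6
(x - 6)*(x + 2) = x^2 - 4*x - 12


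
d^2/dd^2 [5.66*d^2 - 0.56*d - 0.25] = 11.3200000000000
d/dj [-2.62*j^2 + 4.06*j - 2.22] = 4.06 - 5.24*j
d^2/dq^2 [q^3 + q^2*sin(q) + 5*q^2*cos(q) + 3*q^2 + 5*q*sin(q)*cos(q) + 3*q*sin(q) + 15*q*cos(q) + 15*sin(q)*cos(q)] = -q^2*sin(q) - 5*q^2*cos(q) - 23*q*sin(q) - 10*q*sin(2*q) - 11*q*cos(q) + 6*q - 28*sin(q) - 30*sin(2*q) + 16*cos(q) + 10*cos(2*q) + 6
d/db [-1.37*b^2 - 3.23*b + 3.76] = -2.74*b - 3.23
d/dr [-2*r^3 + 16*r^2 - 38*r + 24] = -6*r^2 + 32*r - 38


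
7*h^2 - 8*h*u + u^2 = (-7*h + u)*(-h + u)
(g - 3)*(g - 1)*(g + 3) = g^3 - g^2 - 9*g + 9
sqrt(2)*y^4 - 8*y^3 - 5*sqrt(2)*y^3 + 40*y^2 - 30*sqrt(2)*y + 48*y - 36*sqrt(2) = (y - 6)*(y - 3*sqrt(2))*(y - sqrt(2))*(sqrt(2)*y + sqrt(2))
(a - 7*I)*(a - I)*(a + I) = a^3 - 7*I*a^2 + a - 7*I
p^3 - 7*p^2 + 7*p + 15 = (p - 5)*(p - 3)*(p + 1)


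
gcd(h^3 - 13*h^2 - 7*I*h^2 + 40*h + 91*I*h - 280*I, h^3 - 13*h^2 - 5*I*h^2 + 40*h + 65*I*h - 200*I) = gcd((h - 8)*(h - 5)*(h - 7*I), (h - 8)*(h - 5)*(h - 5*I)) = h^2 - 13*h + 40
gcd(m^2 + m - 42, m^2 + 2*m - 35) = m + 7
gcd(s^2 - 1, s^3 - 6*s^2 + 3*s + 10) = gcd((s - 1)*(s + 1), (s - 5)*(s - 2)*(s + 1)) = s + 1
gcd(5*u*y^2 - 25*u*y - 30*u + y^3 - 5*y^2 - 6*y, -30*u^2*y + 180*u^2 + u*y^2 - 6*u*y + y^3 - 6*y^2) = y - 6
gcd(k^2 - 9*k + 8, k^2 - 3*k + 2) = k - 1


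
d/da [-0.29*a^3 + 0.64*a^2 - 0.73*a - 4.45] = -0.87*a^2 + 1.28*a - 0.73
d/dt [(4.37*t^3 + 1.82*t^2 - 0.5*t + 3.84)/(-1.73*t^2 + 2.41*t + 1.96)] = (-7.5601*t^4 + 21.0634*t^3 + 29.2168*t^2 + 20.4208*t - 10.2344)/(2.9929*t^4 - 8.3386*t^3 - 0.9735*t^2 + 9.4472*t + 3.8416)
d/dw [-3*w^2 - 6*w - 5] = -6*w - 6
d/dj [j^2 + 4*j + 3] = 2*j + 4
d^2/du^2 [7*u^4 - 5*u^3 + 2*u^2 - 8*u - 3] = 84*u^2 - 30*u + 4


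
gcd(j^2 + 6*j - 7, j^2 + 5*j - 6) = j - 1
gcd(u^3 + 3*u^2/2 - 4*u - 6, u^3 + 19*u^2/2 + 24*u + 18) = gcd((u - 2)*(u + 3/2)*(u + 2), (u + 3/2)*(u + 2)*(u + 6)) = u^2 + 7*u/2 + 3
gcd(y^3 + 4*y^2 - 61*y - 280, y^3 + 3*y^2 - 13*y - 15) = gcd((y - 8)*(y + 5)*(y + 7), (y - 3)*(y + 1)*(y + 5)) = y + 5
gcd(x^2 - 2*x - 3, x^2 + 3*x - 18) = x - 3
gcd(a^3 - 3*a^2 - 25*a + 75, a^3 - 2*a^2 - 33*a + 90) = a^2 - 8*a + 15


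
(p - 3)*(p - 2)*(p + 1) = p^3 - 4*p^2 + p + 6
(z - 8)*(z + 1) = z^2 - 7*z - 8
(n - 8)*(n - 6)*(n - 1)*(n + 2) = n^4 - 13*n^3 + 32*n^2 + 76*n - 96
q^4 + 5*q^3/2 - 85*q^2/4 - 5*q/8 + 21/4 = (q - 7/2)*(q - 1/2)*(q + 1/2)*(q + 6)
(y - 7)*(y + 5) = y^2 - 2*y - 35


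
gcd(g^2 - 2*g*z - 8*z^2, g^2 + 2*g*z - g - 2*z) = g + 2*z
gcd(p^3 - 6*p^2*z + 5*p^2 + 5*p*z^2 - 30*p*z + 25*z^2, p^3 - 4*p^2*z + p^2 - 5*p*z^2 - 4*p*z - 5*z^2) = -p + 5*z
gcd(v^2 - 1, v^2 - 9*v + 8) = v - 1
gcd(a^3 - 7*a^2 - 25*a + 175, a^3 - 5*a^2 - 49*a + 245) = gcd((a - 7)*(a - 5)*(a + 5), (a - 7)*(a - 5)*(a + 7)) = a^2 - 12*a + 35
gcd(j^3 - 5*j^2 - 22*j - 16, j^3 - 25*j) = 1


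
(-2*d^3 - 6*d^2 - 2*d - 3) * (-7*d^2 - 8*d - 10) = 14*d^5 + 58*d^4 + 82*d^3 + 97*d^2 + 44*d + 30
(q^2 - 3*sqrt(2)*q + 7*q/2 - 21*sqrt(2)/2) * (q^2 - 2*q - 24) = q^4 - 3*sqrt(2)*q^3 + 3*q^3/2 - 31*q^2 - 9*sqrt(2)*q^2/2 - 84*q + 93*sqrt(2)*q + 252*sqrt(2)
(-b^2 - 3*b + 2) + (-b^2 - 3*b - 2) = -2*b^2 - 6*b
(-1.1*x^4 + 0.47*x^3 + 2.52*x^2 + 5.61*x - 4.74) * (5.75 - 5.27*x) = 5.797*x^5 - 8.8019*x^4 - 10.5779*x^3 - 15.0747*x^2 + 57.2373*x - 27.255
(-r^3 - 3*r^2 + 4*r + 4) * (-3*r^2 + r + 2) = 3*r^5 + 8*r^4 - 17*r^3 - 14*r^2 + 12*r + 8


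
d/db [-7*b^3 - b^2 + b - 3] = -21*b^2 - 2*b + 1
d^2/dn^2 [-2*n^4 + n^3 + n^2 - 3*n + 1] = -24*n^2 + 6*n + 2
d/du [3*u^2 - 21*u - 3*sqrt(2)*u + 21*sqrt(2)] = 6*u - 21 - 3*sqrt(2)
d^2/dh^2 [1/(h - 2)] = 2/(h - 2)^3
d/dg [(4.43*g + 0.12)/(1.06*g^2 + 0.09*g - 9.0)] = (4.6958*g^2 + 0.3987*g - (2.12*g + 0.09)*(4.43*g + 0.12) - 39.87)/(1.06*g^2 + 0.09*g - 9.0)^2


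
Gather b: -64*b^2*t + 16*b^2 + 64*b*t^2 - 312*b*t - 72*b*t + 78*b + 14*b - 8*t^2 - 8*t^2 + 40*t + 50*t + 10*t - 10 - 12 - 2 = b^2*(16 - 64*t) + b*(64*t^2 - 384*t + 92) - 16*t^2 + 100*t - 24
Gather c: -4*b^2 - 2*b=-4*b^2 - 2*b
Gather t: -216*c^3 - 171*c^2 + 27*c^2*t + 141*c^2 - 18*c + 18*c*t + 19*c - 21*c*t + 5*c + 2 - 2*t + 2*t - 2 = -216*c^3 - 30*c^2 + 6*c + t*(27*c^2 - 3*c)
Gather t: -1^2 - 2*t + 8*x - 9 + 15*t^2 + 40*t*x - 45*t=15*t^2 + t*(40*x - 47) + 8*x - 10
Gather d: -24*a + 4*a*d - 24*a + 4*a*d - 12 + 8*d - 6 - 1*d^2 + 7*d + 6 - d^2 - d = -48*a - 2*d^2 + d*(8*a + 14) - 12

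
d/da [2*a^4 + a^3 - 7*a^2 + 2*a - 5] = 8*a^3 + 3*a^2 - 14*a + 2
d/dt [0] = 0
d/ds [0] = 0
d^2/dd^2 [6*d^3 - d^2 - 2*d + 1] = 36*d - 2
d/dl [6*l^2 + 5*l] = 12*l + 5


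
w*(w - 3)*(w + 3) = w^3 - 9*w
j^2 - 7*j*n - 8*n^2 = (j - 8*n)*(j + n)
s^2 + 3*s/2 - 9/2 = (s - 3/2)*(s + 3)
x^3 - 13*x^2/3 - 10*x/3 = x*(x - 5)*(x + 2/3)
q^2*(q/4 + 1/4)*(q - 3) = q^4/4 - q^3/2 - 3*q^2/4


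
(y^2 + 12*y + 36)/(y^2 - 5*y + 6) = (y^2 + 12*y + 36)/(y^2 - 5*y + 6)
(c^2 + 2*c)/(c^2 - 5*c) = (c + 2)/(c - 5)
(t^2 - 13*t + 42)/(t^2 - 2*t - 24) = (t - 7)/(t + 4)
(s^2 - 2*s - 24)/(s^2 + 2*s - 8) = (s - 6)/(s - 2)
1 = 1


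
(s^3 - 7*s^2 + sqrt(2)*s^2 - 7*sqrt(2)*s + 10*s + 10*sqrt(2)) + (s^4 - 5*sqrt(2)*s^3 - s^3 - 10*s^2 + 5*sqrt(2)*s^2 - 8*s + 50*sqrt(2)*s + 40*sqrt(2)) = s^4 - 5*sqrt(2)*s^3 - 17*s^2 + 6*sqrt(2)*s^2 + 2*s + 43*sqrt(2)*s + 50*sqrt(2)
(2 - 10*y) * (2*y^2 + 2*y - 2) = -20*y^3 - 16*y^2 + 24*y - 4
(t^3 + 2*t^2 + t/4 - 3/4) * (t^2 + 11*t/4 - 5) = t^5 + 19*t^4/4 + 3*t^3/4 - 161*t^2/16 - 53*t/16 + 15/4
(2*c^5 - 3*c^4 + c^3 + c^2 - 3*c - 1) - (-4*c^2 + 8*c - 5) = 2*c^5 - 3*c^4 + c^3 + 5*c^2 - 11*c + 4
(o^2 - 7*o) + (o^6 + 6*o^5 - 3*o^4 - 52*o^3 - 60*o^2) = o^6 + 6*o^5 - 3*o^4 - 52*o^3 - 59*o^2 - 7*o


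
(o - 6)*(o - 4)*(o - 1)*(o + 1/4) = o^4 - 43*o^3/4 + 125*o^2/4 - 31*o/2 - 6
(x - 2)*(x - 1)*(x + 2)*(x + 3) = x^4 + 2*x^3 - 7*x^2 - 8*x + 12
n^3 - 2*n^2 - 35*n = n*(n - 7)*(n + 5)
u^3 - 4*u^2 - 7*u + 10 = (u - 5)*(u - 1)*(u + 2)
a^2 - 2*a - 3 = (a - 3)*(a + 1)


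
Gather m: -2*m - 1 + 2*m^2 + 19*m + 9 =2*m^2 + 17*m + 8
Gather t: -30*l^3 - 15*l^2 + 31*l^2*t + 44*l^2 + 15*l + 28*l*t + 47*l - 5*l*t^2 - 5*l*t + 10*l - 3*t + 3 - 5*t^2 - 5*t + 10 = -30*l^3 + 29*l^2 + 72*l + t^2*(-5*l - 5) + t*(31*l^2 + 23*l - 8) + 13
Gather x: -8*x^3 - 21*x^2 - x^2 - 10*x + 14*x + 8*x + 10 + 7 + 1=-8*x^3 - 22*x^2 + 12*x + 18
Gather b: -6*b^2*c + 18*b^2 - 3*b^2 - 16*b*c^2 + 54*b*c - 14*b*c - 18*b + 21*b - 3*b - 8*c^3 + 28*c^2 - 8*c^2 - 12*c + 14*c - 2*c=b^2*(15 - 6*c) + b*(-16*c^2 + 40*c) - 8*c^3 + 20*c^2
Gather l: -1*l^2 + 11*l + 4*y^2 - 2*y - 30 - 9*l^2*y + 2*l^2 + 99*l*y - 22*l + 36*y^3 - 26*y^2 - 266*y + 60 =l^2*(1 - 9*y) + l*(99*y - 11) + 36*y^3 - 22*y^2 - 268*y + 30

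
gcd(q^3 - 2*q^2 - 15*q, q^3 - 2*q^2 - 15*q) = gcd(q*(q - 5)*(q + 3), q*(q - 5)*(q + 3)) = q^3 - 2*q^2 - 15*q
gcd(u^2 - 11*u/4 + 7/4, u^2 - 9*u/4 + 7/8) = u - 7/4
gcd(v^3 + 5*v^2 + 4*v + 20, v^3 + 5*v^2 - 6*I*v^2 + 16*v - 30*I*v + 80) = v^2 + v*(5 + 2*I) + 10*I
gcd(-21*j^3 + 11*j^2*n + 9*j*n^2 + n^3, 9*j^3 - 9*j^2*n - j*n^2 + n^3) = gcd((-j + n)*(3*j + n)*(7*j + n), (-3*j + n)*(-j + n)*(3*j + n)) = 3*j^2 - 2*j*n - n^2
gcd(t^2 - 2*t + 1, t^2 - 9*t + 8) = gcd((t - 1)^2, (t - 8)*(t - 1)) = t - 1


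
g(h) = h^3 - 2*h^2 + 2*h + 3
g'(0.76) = 0.69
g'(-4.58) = 83.25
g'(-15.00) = 737.00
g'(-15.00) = 737.00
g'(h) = 3*h^2 - 4*h + 2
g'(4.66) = 48.51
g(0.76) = 3.80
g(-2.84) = -41.72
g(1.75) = 5.73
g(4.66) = 70.08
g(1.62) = 5.24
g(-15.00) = -3852.00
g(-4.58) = -144.18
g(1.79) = 5.91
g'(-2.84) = 37.56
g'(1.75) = 4.19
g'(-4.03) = 66.84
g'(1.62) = 3.39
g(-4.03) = -102.99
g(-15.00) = -3852.00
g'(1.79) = 4.45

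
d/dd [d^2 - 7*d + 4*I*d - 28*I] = 2*d - 7 + 4*I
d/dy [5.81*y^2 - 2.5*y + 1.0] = 11.62*y - 2.5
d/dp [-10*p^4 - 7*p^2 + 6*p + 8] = -40*p^3 - 14*p + 6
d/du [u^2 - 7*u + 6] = 2*u - 7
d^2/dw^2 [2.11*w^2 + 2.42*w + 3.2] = 4.22000000000000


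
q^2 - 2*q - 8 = (q - 4)*(q + 2)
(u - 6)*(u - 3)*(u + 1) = u^3 - 8*u^2 + 9*u + 18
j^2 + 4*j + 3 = (j + 1)*(j + 3)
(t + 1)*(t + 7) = t^2 + 8*t + 7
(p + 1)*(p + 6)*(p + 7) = p^3 + 14*p^2 + 55*p + 42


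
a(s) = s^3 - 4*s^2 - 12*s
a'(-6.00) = 144.00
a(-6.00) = -288.00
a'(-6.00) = 144.00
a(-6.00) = -288.00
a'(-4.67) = 90.79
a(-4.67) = -133.04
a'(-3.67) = 57.77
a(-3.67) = -59.27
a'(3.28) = -5.96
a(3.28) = -47.11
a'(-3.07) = 40.83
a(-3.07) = -29.79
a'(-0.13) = -10.91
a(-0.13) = 1.49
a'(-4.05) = 69.61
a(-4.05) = -83.44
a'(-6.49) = 166.28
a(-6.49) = -363.96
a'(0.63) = -15.85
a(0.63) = -8.90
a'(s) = 3*s^2 - 8*s - 12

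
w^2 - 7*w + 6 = (w - 6)*(w - 1)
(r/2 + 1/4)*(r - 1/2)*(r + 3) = r^3/2 + 3*r^2/2 - r/8 - 3/8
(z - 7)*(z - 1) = z^2 - 8*z + 7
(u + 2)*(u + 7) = u^2 + 9*u + 14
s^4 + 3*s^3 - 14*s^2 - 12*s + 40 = (s - 2)^2*(s + 2)*(s + 5)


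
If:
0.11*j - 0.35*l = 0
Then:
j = 3.18181818181818*l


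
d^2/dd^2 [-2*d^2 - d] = -4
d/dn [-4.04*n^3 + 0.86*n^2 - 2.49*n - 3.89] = -12.12*n^2 + 1.72*n - 2.49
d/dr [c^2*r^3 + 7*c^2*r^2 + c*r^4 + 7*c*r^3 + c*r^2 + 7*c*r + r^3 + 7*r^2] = 3*c^2*r^2 + 14*c^2*r + 4*c*r^3 + 21*c*r^2 + 2*c*r + 7*c + 3*r^2 + 14*r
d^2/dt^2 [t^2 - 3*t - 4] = 2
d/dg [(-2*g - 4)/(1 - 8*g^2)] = 2*(8*g^2 - 16*g*(g + 2) - 1)/(8*g^2 - 1)^2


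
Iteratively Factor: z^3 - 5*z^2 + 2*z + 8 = (z - 4)*(z^2 - z - 2) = (z - 4)*(z + 1)*(z - 2)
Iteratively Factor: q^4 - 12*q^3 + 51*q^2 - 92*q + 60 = (q - 5)*(q^3 - 7*q^2 + 16*q - 12) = (q - 5)*(q - 2)*(q^2 - 5*q + 6) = (q - 5)*(q - 3)*(q - 2)*(q - 2)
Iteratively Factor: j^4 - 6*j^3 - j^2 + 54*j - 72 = (j - 4)*(j^3 - 2*j^2 - 9*j + 18) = (j - 4)*(j - 2)*(j^2 - 9) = (j - 4)*(j - 2)*(j + 3)*(j - 3)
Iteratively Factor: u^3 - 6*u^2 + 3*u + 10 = (u - 2)*(u^2 - 4*u - 5) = (u - 2)*(u + 1)*(u - 5)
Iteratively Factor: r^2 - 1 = (r + 1)*(r - 1)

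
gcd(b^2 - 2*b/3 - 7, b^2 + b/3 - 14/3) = b + 7/3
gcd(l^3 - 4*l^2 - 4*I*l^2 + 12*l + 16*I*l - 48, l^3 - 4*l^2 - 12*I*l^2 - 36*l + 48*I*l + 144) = l^2 + l*(-4 - 6*I) + 24*I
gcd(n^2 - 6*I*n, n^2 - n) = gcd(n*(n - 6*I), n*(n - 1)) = n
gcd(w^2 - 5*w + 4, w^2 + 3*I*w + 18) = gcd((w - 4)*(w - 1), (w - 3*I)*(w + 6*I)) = 1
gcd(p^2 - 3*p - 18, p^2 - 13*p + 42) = p - 6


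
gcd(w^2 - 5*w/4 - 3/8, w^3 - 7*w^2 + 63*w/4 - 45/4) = w - 3/2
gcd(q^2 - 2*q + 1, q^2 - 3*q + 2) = q - 1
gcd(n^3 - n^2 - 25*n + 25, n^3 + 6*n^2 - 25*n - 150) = n^2 - 25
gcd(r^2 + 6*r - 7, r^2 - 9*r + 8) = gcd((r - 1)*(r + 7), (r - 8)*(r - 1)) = r - 1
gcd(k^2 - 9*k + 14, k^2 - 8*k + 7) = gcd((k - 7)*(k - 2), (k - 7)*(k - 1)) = k - 7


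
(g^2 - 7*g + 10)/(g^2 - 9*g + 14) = (g - 5)/(g - 7)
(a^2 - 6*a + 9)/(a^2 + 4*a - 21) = (a - 3)/(a + 7)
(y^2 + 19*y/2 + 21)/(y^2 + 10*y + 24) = (y + 7/2)/(y + 4)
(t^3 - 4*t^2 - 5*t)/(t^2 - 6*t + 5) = t*(t + 1)/(t - 1)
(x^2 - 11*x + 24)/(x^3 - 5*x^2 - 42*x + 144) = 1/(x + 6)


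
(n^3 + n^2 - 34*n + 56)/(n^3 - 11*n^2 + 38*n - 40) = (n + 7)/(n - 5)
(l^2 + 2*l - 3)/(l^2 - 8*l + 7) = (l + 3)/(l - 7)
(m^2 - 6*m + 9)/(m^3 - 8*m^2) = (m^2 - 6*m + 9)/(m^2*(m - 8))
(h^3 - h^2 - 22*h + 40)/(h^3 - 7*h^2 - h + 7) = (h^3 - h^2 - 22*h + 40)/(h^3 - 7*h^2 - h + 7)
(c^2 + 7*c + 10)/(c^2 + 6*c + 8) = (c + 5)/(c + 4)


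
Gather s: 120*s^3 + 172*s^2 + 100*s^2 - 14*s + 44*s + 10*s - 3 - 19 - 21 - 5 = 120*s^3 + 272*s^2 + 40*s - 48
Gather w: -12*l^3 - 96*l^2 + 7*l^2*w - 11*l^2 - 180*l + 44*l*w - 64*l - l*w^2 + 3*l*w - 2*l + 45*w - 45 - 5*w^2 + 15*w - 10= -12*l^3 - 107*l^2 - 246*l + w^2*(-l - 5) + w*(7*l^2 + 47*l + 60) - 55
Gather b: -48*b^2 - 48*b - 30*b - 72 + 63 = -48*b^2 - 78*b - 9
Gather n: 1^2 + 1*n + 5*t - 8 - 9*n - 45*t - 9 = -8*n - 40*t - 16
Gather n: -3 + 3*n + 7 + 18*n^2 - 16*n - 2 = 18*n^2 - 13*n + 2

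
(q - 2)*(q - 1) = q^2 - 3*q + 2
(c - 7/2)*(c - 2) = c^2 - 11*c/2 + 7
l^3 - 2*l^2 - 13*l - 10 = (l - 5)*(l + 1)*(l + 2)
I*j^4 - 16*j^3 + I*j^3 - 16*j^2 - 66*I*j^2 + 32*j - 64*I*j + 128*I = (j + 2)*(j + 8*I)^2*(I*j - I)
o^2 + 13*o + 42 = (o + 6)*(o + 7)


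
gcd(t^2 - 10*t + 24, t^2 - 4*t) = t - 4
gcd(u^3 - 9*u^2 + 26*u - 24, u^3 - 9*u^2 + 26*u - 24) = u^3 - 9*u^2 + 26*u - 24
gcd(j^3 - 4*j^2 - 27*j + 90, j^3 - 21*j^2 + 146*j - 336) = j - 6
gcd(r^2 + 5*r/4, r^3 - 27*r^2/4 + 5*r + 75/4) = r + 5/4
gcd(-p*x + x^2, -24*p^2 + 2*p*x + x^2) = 1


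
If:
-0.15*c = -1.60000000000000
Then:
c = 10.67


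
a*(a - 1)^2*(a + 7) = a^4 + 5*a^3 - 13*a^2 + 7*a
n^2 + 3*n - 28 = (n - 4)*(n + 7)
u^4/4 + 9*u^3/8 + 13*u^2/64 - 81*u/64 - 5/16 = (u/4 + 1)*(u - 1)*(u + 1/4)*(u + 5/4)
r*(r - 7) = r^2 - 7*r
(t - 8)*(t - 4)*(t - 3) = t^3 - 15*t^2 + 68*t - 96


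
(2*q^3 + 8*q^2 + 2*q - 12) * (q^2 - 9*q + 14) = 2*q^5 - 10*q^4 - 42*q^3 + 82*q^2 + 136*q - 168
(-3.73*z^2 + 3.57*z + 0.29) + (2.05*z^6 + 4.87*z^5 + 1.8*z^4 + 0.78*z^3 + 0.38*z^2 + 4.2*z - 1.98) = 2.05*z^6 + 4.87*z^5 + 1.8*z^4 + 0.78*z^3 - 3.35*z^2 + 7.77*z - 1.69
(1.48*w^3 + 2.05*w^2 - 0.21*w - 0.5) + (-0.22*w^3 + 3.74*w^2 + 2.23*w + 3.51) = 1.26*w^3 + 5.79*w^2 + 2.02*w + 3.01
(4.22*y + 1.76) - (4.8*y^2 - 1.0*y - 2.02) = -4.8*y^2 + 5.22*y + 3.78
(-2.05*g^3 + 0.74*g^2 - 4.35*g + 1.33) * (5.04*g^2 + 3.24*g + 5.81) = -10.332*g^5 - 2.9124*g^4 - 31.4369*g^3 - 3.0914*g^2 - 20.9643*g + 7.7273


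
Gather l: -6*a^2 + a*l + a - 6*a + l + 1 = -6*a^2 - 5*a + l*(a + 1) + 1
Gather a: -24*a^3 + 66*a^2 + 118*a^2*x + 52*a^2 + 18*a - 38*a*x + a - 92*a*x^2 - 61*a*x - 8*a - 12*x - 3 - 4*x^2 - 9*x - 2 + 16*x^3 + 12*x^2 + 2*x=-24*a^3 + a^2*(118*x + 118) + a*(-92*x^2 - 99*x + 11) + 16*x^3 + 8*x^2 - 19*x - 5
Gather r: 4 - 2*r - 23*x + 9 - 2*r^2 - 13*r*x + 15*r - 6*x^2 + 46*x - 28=-2*r^2 + r*(13 - 13*x) - 6*x^2 + 23*x - 15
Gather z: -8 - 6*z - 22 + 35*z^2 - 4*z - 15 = 35*z^2 - 10*z - 45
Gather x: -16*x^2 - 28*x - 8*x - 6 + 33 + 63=-16*x^2 - 36*x + 90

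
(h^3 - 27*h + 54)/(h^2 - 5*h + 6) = (h^2 + 3*h - 18)/(h - 2)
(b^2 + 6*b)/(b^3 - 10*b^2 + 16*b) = (b + 6)/(b^2 - 10*b + 16)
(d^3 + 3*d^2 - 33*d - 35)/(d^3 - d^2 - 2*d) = (d^2 + 2*d - 35)/(d*(d - 2))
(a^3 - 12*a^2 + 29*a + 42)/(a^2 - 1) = (a^2 - 13*a + 42)/(a - 1)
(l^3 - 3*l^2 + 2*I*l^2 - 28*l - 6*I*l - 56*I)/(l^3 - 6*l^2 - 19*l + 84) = (l + 2*I)/(l - 3)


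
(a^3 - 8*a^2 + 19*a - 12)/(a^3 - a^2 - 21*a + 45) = (a^2 - 5*a + 4)/(a^2 + 2*a - 15)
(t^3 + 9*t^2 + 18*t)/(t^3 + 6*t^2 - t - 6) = t*(t + 3)/(t^2 - 1)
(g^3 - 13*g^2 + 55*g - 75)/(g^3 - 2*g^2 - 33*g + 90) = (g - 5)/(g + 6)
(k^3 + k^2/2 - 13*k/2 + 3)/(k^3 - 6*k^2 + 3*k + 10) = (2*k^2 + 5*k - 3)/(2*(k^2 - 4*k - 5))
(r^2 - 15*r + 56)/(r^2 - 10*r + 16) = (r - 7)/(r - 2)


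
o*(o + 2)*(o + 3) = o^3 + 5*o^2 + 6*o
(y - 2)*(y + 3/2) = y^2 - y/2 - 3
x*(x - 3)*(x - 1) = x^3 - 4*x^2 + 3*x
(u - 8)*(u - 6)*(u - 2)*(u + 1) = u^4 - 15*u^3 + 60*u^2 - 20*u - 96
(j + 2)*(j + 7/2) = j^2 + 11*j/2 + 7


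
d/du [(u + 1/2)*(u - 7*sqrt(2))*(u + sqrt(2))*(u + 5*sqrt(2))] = 4*u^3 - 3*sqrt(2)*u^2 + 3*u^2/2 - 148*u - sqrt(2)*u - 70*sqrt(2) - 37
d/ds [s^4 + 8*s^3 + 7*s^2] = 2*s*(2*s^2 + 12*s + 7)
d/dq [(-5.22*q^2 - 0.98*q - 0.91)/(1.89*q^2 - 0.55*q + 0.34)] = (4.7232*q^2 - 0.1098*q - 0.8337)/(3.5721*q^4 - 2.079*q^3 + 1.5877*q^2 - 0.374*q + 0.1156)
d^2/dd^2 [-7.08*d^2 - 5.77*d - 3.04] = -14.1600000000000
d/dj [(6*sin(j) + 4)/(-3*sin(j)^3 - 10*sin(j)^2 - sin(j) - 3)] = 2*(18*sin(j)^3 + 48*sin(j)^2 + 40*sin(j) - 7)*cos(j)/(3*sin(j)^3 + 10*sin(j)^2 + sin(j) + 3)^2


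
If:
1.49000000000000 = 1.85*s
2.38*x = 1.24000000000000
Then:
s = 0.81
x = 0.52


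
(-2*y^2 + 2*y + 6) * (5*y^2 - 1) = -10*y^4 + 10*y^3 + 32*y^2 - 2*y - 6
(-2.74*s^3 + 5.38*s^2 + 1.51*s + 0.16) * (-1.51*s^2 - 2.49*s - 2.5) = 4.1374*s^5 - 1.3012*s^4 - 8.8263*s^3 - 17.4515*s^2 - 4.1734*s - 0.4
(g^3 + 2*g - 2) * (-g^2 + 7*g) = -g^5 + 7*g^4 - 2*g^3 + 16*g^2 - 14*g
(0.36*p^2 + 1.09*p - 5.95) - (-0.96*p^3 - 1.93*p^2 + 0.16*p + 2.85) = 0.96*p^3 + 2.29*p^2 + 0.93*p - 8.8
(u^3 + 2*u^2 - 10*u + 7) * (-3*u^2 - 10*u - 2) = -3*u^5 - 16*u^4 + 8*u^3 + 75*u^2 - 50*u - 14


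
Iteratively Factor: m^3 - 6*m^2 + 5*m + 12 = (m + 1)*(m^2 - 7*m + 12) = (m - 3)*(m + 1)*(m - 4)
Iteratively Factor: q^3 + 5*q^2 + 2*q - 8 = (q + 2)*(q^2 + 3*q - 4) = (q - 1)*(q + 2)*(q + 4)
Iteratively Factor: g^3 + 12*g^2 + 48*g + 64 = (g + 4)*(g^2 + 8*g + 16) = (g + 4)^2*(g + 4)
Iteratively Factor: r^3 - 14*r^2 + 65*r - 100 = (r - 5)*(r^2 - 9*r + 20) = (r - 5)^2*(r - 4)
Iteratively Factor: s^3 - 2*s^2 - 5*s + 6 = (s + 2)*(s^2 - 4*s + 3) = (s - 1)*(s + 2)*(s - 3)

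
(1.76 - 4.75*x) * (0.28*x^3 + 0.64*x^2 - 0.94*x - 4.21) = -1.33*x^4 - 2.5472*x^3 + 5.5914*x^2 + 18.3431*x - 7.4096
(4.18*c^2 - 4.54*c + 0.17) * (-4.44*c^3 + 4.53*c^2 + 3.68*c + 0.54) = -18.5592*c^5 + 39.093*c^4 - 5.9386*c^3 - 13.6799*c^2 - 1.826*c + 0.0918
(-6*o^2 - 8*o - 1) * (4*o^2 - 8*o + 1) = -24*o^4 + 16*o^3 + 54*o^2 - 1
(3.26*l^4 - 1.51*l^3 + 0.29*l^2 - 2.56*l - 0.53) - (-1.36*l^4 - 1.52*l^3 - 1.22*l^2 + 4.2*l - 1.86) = 4.62*l^4 + 0.01*l^3 + 1.51*l^2 - 6.76*l + 1.33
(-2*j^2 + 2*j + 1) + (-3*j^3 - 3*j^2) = -3*j^3 - 5*j^2 + 2*j + 1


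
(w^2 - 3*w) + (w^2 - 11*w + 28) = 2*w^2 - 14*w + 28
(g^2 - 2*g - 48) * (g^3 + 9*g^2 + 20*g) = g^5 + 7*g^4 - 46*g^3 - 472*g^2 - 960*g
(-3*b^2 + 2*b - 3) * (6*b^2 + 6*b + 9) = -18*b^4 - 6*b^3 - 33*b^2 - 27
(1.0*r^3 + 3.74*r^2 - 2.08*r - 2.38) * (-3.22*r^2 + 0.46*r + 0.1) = -3.22*r^5 - 11.5828*r^4 + 8.518*r^3 + 7.0808*r^2 - 1.3028*r - 0.238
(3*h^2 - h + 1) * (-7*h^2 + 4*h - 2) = -21*h^4 + 19*h^3 - 17*h^2 + 6*h - 2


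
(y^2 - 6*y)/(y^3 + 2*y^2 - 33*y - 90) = y/(y^2 + 8*y + 15)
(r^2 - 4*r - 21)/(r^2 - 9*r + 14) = (r + 3)/(r - 2)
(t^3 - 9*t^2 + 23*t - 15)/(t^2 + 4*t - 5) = (t^2 - 8*t + 15)/(t + 5)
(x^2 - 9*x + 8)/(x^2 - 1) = (x - 8)/(x + 1)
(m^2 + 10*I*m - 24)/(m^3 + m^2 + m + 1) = (m^2 + 10*I*m - 24)/(m^3 + m^2 + m + 1)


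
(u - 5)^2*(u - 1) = u^3 - 11*u^2 + 35*u - 25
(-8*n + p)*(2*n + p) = -16*n^2 - 6*n*p + p^2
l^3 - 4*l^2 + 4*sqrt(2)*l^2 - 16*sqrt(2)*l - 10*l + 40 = (l - 4)*(l - sqrt(2))*(l + 5*sqrt(2))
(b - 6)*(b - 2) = b^2 - 8*b + 12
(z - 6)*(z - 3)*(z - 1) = z^3 - 10*z^2 + 27*z - 18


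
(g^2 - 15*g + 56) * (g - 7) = g^3 - 22*g^2 + 161*g - 392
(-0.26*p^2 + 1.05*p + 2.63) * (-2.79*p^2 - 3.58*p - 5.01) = 0.7254*p^4 - 1.9987*p^3 - 9.7941*p^2 - 14.6759*p - 13.1763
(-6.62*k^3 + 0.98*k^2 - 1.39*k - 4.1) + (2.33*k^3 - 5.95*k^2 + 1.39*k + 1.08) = -4.29*k^3 - 4.97*k^2 - 3.02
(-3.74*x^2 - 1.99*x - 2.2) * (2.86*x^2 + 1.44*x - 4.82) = -10.6964*x^4 - 11.077*x^3 + 8.8692*x^2 + 6.4238*x + 10.604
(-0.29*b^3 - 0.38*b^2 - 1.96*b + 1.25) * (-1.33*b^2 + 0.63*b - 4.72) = 0.3857*b^5 + 0.3227*b^4 + 3.7362*b^3 - 1.1037*b^2 + 10.0387*b - 5.9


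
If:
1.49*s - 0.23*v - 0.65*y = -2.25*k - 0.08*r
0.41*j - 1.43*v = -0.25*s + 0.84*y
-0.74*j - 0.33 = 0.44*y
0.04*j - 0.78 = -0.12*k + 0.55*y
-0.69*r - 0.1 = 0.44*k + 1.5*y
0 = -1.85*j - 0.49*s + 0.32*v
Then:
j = 0.36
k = 0.17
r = 2.70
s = -0.87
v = 0.75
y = -1.36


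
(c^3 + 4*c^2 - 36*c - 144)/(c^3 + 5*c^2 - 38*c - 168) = (c + 6)/(c + 7)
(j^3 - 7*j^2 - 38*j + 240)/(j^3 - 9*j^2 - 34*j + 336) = (j - 5)/(j - 7)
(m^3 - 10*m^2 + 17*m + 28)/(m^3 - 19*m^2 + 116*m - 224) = (m + 1)/(m - 8)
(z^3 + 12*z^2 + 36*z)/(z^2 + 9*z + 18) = z*(z + 6)/(z + 3)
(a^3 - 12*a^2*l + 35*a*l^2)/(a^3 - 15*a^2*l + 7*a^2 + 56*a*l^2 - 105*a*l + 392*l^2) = a*(a - 5*l)/(a^2 - 8*a*l + 7*a - 56*l)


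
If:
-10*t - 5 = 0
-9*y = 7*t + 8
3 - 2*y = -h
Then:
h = -4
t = -1/2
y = -1/2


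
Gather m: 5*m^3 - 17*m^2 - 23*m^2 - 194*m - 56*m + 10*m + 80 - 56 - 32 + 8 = 5*m^3 - 40*m^2 - 240*m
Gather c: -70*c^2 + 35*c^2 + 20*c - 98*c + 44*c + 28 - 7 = -35*c^2 - 34*c + 21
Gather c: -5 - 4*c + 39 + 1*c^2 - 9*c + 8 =c^2 - 13*c + 42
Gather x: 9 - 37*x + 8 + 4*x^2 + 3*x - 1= 4*x^2 - 34*x + 16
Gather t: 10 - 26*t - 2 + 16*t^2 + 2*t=16*t^2 - 24*t + 8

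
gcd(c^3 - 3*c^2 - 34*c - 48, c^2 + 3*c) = c + 3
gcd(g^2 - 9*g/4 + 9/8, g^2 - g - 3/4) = g - 3/2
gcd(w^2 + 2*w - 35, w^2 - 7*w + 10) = w - 5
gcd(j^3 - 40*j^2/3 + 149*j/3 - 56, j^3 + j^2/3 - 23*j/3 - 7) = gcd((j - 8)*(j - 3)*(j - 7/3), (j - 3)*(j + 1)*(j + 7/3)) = j - 3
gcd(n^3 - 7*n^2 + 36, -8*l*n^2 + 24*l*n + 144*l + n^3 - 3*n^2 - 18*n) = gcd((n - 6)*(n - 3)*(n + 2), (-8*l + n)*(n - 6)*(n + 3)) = n - 6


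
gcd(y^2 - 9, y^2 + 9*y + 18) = y + 3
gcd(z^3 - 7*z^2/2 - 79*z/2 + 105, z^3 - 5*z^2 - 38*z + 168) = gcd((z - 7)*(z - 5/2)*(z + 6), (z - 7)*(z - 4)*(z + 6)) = z^2 - z - 42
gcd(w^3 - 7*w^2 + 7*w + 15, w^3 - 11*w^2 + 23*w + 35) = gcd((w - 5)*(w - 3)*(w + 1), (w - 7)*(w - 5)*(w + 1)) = w^2 - 4*w - 5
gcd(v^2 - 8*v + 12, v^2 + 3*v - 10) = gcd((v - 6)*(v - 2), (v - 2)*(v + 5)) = v - 2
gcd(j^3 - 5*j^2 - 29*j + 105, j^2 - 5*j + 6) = j - 3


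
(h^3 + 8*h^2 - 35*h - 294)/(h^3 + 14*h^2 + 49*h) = (h - 6)/h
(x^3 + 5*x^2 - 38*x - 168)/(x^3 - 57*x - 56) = (x^2 - 2*x - 24)/(x^2 - 7*x - 8)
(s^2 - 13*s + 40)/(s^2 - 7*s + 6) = (s^2 - 13*s + 40)/(s^2 - 7*s + 6)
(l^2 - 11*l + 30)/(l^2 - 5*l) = (l - 6)/l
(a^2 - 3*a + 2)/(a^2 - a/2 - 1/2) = 2*(a - 2)/(2*a + 1)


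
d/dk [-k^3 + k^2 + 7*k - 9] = -3*k^2 + 2*k + 7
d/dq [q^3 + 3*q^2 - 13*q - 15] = 3*q^2 + 6*q - 13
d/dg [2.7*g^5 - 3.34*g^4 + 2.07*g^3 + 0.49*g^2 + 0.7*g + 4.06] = 13.5*g^4 - 13.36*g^3 + 6.21*g^2 + 0.98*g + 0.7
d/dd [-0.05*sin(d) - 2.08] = -0.05*cos(d)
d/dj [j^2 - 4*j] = 2*j - 4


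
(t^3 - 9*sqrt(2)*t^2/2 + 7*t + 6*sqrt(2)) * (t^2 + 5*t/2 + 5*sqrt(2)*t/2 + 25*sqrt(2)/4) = t^5 - 2*sqrt(2)*t^4 + 5*t^4/2 - 31*t^3/2 - 5*sqrt(2)*t^3 - 155*t^2/4 + 47*sqrt(2)*t^2/2 + 30*t + 235*sqrt(2)*t/4 + 75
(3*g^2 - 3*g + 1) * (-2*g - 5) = -6*g^3 - 9*g^2 + 13*g - 5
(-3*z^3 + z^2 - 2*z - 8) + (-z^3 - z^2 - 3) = -4*z^3 - 2*z - 11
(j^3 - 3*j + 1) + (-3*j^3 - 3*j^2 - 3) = -2*j^3 - 3*j^2 - 3*j - 2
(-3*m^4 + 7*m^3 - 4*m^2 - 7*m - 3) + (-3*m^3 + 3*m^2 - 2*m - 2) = -3*m^4 + 4*m^3 - m^2 - 9*m - 5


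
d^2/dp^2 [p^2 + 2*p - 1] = 2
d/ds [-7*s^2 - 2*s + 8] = -14*s - 2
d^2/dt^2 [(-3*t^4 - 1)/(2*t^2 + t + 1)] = 2*(-12*t^6 - 18*t^5 - 27*t^4 - 24*t^3 - 30*t^2 - 6*t + 1)/(8*t^6 + 12*t^5 + 18*t^4 + 13*t^3 + 9*t^2 + 3*t + 1)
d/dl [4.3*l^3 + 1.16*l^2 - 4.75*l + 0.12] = 12.9*l^2 + 2.32*l - 4.75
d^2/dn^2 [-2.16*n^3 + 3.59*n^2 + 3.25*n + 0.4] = 7.18 - 12.96*n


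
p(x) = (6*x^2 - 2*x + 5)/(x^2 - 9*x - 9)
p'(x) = (9 - 2*x)*(6*x^2 - 2*x + 5)/(x^2 - 9*x - 9)^2 + (12*x - 2)/(x^2 - 9*x - 9) = (-52*x^2 - 118*x + 63)/(x^4 - 18*x^3 + 63*x^2 + 162*x + 81)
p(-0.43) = -1.41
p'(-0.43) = 4.26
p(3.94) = -3.12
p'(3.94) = -1.44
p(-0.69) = -3.99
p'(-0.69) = 22.35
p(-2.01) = 2.53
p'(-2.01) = 0.52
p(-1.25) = 4.43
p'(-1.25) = 8.89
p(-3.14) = 2.42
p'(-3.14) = -0.09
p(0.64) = -0.43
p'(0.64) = -0.16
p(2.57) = -1.55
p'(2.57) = -0.90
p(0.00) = -0.56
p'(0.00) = 0.78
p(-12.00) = 3.67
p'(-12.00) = -0.10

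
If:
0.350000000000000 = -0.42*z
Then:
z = -0.83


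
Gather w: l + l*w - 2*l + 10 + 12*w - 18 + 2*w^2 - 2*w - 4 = -l + 2*w^2 + w*(l + 10) - 12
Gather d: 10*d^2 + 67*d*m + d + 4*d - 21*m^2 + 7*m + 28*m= 10*d^2 + d*(67*m + 5) - 21*m^2 + 35*m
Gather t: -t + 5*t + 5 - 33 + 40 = 4*t + 12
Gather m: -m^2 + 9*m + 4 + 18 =-m^2 + 9*m + 22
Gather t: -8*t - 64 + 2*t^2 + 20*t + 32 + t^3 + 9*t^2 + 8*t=t^3 + 11*t^2 + 20*t - 32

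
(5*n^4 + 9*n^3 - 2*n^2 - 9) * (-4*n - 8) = -20*n^5 - 76*n^4 - 64*n^3 + 16*n^2 + 36*n + 72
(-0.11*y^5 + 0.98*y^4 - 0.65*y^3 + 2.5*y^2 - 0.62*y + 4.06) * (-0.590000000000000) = 0.0649*y^5 - 0.5782*y^4 + 0.3835*y^3 - 1.475*y^2 + 0.3658*y - 2.3954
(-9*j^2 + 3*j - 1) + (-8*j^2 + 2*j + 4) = -17*j^2 + 5*j + 3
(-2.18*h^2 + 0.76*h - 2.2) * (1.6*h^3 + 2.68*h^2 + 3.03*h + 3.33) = -3.488*h^5 - 4.6264*h^4 - 8.0886*h^3 - 10.8526*h^2 - 4.1352*h - 7.326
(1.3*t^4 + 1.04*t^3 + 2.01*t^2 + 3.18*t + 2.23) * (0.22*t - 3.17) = 0.286*t^5 - 3.8922*t^4 - 2.8546*t^3 - 5.6721*t^2 - 9.59*t - 7.0691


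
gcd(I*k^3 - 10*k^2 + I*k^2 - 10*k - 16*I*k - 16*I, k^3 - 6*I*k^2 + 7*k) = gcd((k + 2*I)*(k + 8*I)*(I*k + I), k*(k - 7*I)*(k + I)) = 1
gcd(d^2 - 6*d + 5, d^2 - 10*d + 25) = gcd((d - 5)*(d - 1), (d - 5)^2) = d - 5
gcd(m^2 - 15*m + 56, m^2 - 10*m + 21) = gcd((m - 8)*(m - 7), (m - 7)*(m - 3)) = m - 7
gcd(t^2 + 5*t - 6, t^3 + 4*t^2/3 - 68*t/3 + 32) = t + 6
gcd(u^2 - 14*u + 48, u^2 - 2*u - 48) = u - 8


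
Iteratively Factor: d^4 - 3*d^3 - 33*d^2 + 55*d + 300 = (d - 5)*(d^3 + 2*d^2 - 23*d - 60) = (d - 5)*(d + 3)*(d^2 - d - 20) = (d - 5)*(d + 3)*(d + 4)*(d - 5)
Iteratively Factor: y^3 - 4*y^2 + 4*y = (y - 2)*(y^2 - 2*y) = (y - 2)^2*(y)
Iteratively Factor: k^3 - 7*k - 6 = (k + 1)*(k^2 - k - 6) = (k - 3)*(k + 1)*(k + 2)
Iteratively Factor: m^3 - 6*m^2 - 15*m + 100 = (m - 5)*(m^2 - m - 20) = (m - 5)*(m + 4)*(m - 5)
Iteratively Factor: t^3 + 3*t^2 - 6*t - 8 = (t - 2)*(t^2 + 5*t + 4) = (t - 2)*(t + 4)*(t + 1)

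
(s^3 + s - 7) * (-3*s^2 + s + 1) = -3*s^5 + s^4 - 2*s^3 + 22*s^2 - 6*s - 7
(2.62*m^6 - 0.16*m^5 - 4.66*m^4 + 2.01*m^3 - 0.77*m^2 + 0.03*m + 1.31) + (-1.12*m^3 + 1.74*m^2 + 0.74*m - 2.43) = 2.62*m^6 - 0.16*m^5 - 4.66*m^4 + 0.89*m^3 + 0.97*m^2 + 0.77*m - 1.12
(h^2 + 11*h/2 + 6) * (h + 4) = h^3 + 19*h^2/2 + 28*h + 24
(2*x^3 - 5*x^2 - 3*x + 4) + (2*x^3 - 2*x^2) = 4*x^3 - 7*x^2 - 3*x + 4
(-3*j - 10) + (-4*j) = -7*j - 10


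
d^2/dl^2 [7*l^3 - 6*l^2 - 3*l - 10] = 42*l - 12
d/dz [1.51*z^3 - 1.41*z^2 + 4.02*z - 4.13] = 4.53*z^2 - 2.82*z + 4.02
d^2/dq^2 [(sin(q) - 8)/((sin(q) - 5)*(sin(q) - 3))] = (-sin(q)^5 + 24*sin(q)^4 - 100*sin(q)^3 - 136*sin(q)^2 + 1029*sin(q) - 544)/((sin(q) - 5)^3*(sin(q) - 3)^3)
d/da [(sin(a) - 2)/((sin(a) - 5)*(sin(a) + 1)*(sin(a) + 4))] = 2*(-sin(a)^3 + 3*sin(a)^2 - 31)*cos(a)/((sin(a) - 5)^2*(sin(a) + 1)^2*(sin(a) + 4)^2)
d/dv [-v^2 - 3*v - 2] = -2*v - 3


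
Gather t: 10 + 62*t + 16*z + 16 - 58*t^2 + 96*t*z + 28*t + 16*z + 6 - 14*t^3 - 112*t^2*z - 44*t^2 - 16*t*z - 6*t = -14*t^3 + t^2*(-112*z - 102) + t*(80*z + 84) + 32*z + 32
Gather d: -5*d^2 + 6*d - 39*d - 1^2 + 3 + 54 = -5*d^2 - 33*d + 56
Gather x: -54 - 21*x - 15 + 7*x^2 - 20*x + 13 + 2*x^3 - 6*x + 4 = 2*x^3 + 7*x^2 - 47*x - 52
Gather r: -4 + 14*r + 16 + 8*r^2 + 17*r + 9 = 8*r^2 + 31*r + 21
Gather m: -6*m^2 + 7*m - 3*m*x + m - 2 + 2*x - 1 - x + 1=-6*m^2 + m*(8 - 3*x) + x - 2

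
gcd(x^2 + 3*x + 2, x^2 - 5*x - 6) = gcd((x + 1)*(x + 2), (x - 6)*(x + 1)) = x + 1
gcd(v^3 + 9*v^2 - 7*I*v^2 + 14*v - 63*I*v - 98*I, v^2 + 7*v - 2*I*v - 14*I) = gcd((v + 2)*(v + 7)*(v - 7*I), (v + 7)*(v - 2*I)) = v + 7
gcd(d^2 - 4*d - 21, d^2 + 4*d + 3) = d + 3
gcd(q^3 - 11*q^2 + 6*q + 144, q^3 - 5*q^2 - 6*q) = q - 6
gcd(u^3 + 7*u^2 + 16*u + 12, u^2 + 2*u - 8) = 1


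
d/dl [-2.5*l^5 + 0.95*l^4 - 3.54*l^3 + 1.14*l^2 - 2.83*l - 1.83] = -12.5*l^4 + 3.8*l^3 - 10.62*l^2 + 2.28*l - 2.83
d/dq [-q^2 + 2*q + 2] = 2 - 2*q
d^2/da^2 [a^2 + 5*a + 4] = 2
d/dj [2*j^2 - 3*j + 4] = 4*j - 3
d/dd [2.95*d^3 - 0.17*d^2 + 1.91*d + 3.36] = 8.85*d^2 - 0.34*d + 1.91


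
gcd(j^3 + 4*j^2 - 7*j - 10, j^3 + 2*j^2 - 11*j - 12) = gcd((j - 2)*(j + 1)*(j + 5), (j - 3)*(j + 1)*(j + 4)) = j + 1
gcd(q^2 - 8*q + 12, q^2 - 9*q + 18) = q - 6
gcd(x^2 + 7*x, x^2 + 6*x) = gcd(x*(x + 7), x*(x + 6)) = x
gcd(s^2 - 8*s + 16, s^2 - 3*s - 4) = s - 4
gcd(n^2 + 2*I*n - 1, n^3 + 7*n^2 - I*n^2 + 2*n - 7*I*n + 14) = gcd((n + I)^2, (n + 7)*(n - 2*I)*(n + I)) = n + I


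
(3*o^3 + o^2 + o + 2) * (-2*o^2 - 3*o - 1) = -6*o^5 - 11*o^4 - 8*o^3 - 8*o^2 - 7*o - 2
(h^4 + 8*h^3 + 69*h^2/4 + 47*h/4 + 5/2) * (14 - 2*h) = -2*h^5 - 2*h^4 + 155*h^3/2 + 218*h^2 + 319*h/2 + 35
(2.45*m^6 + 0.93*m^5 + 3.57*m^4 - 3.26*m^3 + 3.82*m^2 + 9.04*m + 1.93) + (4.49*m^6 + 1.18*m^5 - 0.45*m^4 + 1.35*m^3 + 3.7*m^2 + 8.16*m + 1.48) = 6.94*m^6 + 2.11*m^5 + 3.12*m^4 - 1.91*m^3 + 7.52*m^2 + 17.2*m + 3.41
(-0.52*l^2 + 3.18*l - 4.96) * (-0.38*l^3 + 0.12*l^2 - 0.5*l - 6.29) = 0.1976*l^5 - 1.2708*l^4 + 2.5264*l^3 + 1.0856*l^2 - 17.5222*l + 31.1984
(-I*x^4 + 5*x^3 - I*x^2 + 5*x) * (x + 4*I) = -I*x^5 + 9*x^4 + 19*I*x^3 + 9*x^2 + 20*I*x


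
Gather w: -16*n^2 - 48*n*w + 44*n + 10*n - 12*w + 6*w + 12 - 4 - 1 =-16*n^2 + 54*n + w*(-48*n - 6) + 7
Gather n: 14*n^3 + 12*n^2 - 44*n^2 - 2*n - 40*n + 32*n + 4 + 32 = 14*n^3 - 32*n^2 - 10*n + 36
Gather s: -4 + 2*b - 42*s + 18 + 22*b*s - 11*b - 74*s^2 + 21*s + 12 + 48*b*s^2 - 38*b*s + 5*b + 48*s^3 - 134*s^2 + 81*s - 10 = -4*b + 48*s^3 + s^2*(48*b - 208) + s*(60 - 16*b) + 16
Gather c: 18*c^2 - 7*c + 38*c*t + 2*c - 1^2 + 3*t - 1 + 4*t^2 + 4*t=18*c^2 + c*(38*t - 5) + 4*t^2 + 7*t - 2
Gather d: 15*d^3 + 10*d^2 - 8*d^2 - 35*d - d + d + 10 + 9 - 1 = 15*d^3 + 2*d^2 - 35*d + 18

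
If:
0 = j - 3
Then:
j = 3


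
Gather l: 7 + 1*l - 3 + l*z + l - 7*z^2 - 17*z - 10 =l*(z + 2) - 7*z^2 - 17*z - 6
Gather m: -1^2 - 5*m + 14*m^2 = 14*m^2 - 5*m - 1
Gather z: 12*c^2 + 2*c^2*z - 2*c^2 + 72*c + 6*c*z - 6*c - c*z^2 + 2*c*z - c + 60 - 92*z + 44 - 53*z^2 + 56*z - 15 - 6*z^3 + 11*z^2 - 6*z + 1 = 10*c^2 + 65*c - 6*z^3 + z^2*(-c - 42) + z*(2*c^2 + 8*c - 42) + 90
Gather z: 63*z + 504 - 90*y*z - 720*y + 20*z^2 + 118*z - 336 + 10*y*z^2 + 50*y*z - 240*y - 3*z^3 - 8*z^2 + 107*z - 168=-960*y - 3*z^3 + z^2*(10*y + 12) + z*(288 - 40*y)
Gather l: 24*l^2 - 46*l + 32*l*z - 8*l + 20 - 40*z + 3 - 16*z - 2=24*l^2 + l*(32*z - 54) - 56*z + 21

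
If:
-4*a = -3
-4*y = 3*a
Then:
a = 3/4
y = -9/16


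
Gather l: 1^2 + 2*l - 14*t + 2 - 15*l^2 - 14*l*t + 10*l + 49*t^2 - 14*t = -15*l^2 + l*(12 - 14*t) + 49*t^2 - 28*t + 3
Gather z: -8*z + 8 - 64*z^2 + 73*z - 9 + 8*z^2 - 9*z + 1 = -56*z^2 + 56*z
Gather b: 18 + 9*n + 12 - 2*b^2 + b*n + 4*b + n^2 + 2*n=-2*b^2 + b*(n + 4) + n^2 + 11*n + 30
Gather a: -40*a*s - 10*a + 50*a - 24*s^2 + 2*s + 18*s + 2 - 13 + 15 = a*(40 - 40*s) - 24*s^2 + 20*s + 4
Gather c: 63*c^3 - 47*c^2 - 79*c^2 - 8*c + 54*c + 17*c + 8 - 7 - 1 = 63*c^3 - 126*c^2 + 63*c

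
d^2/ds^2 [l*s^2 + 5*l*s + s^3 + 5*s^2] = 2*l + 6*s + 10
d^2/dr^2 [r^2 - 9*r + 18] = 2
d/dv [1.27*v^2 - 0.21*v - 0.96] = 2.54*v - 0.21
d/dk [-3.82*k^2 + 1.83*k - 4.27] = 1.83 - 7.64*k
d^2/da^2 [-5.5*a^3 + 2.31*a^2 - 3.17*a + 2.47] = 4.62 - 33.0*a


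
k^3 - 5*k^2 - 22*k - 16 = (k - 8)*(k + 1)*(k + 2)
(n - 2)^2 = n^2 - 4*n + 4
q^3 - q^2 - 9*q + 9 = (q - 3)*(q - 1)*(q + 3)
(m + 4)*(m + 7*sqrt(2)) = m^2 + 4*m + 7*sqrt(2)*m + 28*sqrt(2)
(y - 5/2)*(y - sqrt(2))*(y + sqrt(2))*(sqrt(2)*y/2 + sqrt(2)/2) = sqrt(2)*y^4/2 - 3*sqrt(2)*y^3/4 - 9*sqrt(2)*y^2/4 + 3*sqrt(2)*y/2 + 5*sqrt(2)/2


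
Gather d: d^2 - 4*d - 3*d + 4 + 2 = d^2 - 7*d + 6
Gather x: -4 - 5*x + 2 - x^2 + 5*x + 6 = 4 - x^2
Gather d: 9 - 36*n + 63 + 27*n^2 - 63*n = 27*n^2 - 99*n + 72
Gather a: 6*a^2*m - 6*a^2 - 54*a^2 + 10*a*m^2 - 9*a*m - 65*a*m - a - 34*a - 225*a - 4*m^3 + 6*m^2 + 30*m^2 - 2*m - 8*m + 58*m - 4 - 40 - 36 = a^2*(6*m - 60) + a*(10*m^2 - 74*m - 260) - 4*m^3 + 36*m^2 + 48*m - 80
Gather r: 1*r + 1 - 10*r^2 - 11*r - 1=-10*r^2 - 10*r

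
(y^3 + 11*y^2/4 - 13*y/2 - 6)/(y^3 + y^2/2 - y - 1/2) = (4*y^3 + 11*y^2 - 26*y - 24)/(2*(2*y^3 + y^2 - 2*y - 1))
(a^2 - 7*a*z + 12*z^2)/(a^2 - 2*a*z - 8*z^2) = (a - 3*z)/(a + 2*z)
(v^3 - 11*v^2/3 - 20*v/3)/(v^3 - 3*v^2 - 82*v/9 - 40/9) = 3*v/(3*v + 2)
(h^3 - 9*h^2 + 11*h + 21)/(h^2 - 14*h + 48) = (h^3 - 9*h^2 + 11*h + 21)/(h^2 - 14*h + 48)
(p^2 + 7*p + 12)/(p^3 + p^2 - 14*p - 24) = (p + 4)/(p^2 - 2*p - 8)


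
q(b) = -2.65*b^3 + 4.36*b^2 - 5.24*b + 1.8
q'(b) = -7.95*b^2 + 8.72*b - 5.24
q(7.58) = -941.54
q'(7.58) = -395.92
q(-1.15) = 17.62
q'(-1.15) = -25.78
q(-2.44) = 79.04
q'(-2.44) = -73.85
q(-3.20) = 150.05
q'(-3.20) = -114.55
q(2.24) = -17.85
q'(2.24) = -25.60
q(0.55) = -0.20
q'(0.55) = -2.85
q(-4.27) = 309.98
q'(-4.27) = -187.43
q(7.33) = -846.01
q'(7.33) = -368.47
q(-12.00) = 5271.72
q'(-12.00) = -1254.68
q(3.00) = -46.23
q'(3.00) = -50.63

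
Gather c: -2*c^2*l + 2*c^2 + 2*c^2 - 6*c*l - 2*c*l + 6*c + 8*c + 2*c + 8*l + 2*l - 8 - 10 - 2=c^2*(4 - 2*l) + c*(16 - 8*l) + 10*l - 20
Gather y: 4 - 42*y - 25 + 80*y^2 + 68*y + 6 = 80*y^2 + 26*y - 15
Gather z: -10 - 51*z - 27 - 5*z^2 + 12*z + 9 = -5*z^2 - 39*z - 28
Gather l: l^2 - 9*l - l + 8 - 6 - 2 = l^2 - 10*l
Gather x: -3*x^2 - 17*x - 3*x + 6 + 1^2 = -3*x^2 - 20*x + 7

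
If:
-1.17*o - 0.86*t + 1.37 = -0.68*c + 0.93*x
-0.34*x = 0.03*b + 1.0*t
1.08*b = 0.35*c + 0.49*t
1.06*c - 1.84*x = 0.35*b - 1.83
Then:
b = 0.450344066088438*x - 0.617122177665669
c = 1.88454756899147*x - 1.93018185111602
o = 0.56026600326434*x + 0.0355167427840429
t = 0.0185136653299701 - 0.353510321982653*x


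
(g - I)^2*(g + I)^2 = g^4 + 2*g^2 + 1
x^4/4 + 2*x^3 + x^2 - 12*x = x*(x/4 + 1)*(x - 2)*(x + 6)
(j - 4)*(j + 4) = j^2 - 16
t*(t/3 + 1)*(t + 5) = t^3/3 + 8*t^2/3 + 5*t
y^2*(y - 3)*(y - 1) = y^4 - 4*y^3 + 3*y^2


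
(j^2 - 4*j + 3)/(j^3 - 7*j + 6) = (j - 3)/(j^2 + j - 6)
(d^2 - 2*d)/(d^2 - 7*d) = (d - 2)/(d - 7)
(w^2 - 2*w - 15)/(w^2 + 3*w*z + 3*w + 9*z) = (w - 5)/(w + 3*z)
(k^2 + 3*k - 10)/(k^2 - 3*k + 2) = (k + 5)/(k - 1)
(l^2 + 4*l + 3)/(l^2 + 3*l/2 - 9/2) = 2*(l + 1)/(2*l - 3)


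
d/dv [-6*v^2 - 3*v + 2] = -12*v - 3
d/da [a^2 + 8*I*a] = 2*a + 8*I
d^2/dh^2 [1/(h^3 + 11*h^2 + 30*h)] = 2*(-h*(3*h + 11)*(h^2 + 11*h + 30) + (3*h^2 + 22*h + 30)^2)/(h^3*(h^2 + 11*h + 30)^3)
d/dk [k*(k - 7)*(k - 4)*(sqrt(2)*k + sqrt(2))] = sqrt(2)*(4*k^3 - 30*k^2 + 34*k + 28)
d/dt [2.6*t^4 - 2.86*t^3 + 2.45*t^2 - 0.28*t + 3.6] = 10.4*t^3 - 8.58*t^2 + 4.9*t - 0.28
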